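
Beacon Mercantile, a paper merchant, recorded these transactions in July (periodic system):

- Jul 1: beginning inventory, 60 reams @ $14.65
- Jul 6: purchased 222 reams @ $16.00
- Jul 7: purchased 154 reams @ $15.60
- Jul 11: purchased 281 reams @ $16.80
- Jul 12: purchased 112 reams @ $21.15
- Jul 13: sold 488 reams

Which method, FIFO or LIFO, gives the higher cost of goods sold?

LIFO

FIFO COGS: 60 @ $14.65 + 222 @ $16.00 + 154 @ $15.60 + 52 @ $16.80 = $7,707.00
LIFO COGS: 112 @ $21.15 + 281 @ $16.80 + 95 @ $15.60 = $8,571.60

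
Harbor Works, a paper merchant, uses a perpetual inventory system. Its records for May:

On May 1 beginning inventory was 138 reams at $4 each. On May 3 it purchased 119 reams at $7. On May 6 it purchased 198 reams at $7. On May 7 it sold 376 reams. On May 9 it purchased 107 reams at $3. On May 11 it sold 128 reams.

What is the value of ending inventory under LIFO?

Ending inventory = $232

May 7, 376 sold [LIFO — newest first]: 198 @ $7 + 119 @ $7 + 59 @ $4 = $2,455
May 11, 128 sold [LIFO — newest first]: 107 @ $3 + 21 @ $4 = $405
Total COGS = $2,455 + $405 = $2,860
Ending inventory: 58 @ $4 = $232
Check: goods available $3,092 = COGS $2,860 + ending $232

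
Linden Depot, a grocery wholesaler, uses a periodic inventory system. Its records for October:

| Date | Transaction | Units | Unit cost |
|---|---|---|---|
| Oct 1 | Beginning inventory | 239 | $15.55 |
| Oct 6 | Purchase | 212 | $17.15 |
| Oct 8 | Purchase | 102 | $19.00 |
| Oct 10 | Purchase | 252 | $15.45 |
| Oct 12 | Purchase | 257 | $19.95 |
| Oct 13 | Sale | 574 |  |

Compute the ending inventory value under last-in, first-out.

Oct 13, 574 sold [LIFO — newest first]: 257 @ $19.95 + 252 @ $15.45 + 65 @ $19.00 = $10,255.55
Ending inventory: 239 @ $15.55 + 212 @ $17.15 + 37 @ $19.00 = $8,055.25

Ending inventory = $8,055.25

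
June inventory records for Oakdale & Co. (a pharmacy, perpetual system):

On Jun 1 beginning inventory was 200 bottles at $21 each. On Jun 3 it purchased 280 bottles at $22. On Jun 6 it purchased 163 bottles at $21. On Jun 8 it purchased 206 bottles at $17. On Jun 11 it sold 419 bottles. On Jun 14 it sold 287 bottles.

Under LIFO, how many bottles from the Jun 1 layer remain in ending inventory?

143

Jun 11, 419 sold [LIFO — newest first]: 206 @ $17 + 163 @ $21 + 50 @ $22 = $8,025
Jun 14, 287 sold [LIFO — newest first]: 230 @ $22 + 57 @ $21 = $6,257
Total COGS = $8,025 + $6,257 = $14,282
Ending inventory: 143 @ $21 = $3,003
Check: goods available $17,285 = COGS $14,282 + ending $3,003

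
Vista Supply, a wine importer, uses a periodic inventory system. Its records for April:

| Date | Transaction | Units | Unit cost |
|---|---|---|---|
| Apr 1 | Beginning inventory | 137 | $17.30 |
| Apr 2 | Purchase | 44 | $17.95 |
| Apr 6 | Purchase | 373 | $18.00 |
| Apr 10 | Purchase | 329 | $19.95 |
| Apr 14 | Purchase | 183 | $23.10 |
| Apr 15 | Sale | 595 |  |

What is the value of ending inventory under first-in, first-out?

Ending inventory = $9,972.90

Apr 15, 595 sold [FIFO — oldest first]: 137 @ $17.30 + 44 @ $17.95 + 373 @ $18.00 + 41 @ $19.95 = $10,691.85
Ending inventory: 288 @ $19.95 + 183 @ $23.10 = $9,972.90
Check: goods available $20,664.75 = COGS $10,691.85 + ending $9,972.90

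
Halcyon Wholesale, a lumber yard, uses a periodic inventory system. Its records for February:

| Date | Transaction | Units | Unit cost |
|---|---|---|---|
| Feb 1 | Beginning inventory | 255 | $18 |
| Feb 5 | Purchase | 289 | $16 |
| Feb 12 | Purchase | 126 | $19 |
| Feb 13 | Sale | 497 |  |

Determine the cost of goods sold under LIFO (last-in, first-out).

COGS = $8,494

Feb 13, 497 sold [LIFO — newest first]: 126 @ $19 + 289 @ $16 + 82 @ $18 = $8,494
Ending inventory: 173 @ $18 = $3,114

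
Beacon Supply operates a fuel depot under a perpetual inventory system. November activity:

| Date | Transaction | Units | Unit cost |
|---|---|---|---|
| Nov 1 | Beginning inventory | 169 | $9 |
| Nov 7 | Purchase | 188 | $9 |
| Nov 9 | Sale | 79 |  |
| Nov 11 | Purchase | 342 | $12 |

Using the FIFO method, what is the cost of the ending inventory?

Ending inventory = $6,606

Nov 9, 79 sold [FIFO — oldest first]: 79 @ $9 = $711
Ending inventory: 90 @ $9 + 188 @ $9 + 342 @ $12 = $6,606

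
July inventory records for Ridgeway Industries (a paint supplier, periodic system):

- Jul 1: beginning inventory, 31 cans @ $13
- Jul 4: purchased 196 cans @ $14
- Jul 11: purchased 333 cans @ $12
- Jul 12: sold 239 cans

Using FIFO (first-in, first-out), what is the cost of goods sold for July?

COGS = $3,291

Jul 12, 239 sold [FIFO — oldest first]: 31 @ $13 + 196 @ $14 + 12 @ $12 = $3,291
Ending inventory: 321 @ $12 = $3,852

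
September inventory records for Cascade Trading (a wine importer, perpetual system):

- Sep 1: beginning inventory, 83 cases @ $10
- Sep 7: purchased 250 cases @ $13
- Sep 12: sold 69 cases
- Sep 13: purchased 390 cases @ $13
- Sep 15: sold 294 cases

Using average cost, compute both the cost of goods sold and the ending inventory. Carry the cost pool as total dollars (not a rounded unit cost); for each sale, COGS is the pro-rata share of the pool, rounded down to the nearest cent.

COGS = $4,578.66; ending inventory = $4,571.34

After Sep 1: 83 on hand, pool $830.00 (≈ $10.0000 each)
After Sep 7: 333 on hand, pool $4,080.00 (≈ $12.2523 each)
Sep 12, sell 69: 69/333 × $4,080.00 → $845.40
After Sep 13: 654 on hand, pool $8,304.60 (≈ $12.6982 each)
Sep 15, sell 294: 294/654 × $8,304.60 → $3,733.26
Total COGS = $845.40 + $3,733.26 = $4,578.66
Ending inventory (cost pool remaining) = $4,571.34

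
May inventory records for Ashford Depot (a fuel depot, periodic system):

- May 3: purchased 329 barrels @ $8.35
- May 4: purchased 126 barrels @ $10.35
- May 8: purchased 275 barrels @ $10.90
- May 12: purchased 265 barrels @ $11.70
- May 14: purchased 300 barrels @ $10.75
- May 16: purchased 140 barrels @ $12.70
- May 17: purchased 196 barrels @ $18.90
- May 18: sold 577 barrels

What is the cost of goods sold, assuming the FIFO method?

COGS = $5,381.05

May 18, 577 sold [FIFO — oldest first]: 329 @ $8.35 + 126 @ $10.35 + 122 @ $10.90 = $5,381.05
Ending inventory: 153 @ $10.90 + 265 @ $11.70 + 300 @ $10.75 + 140 @ $12.70 + 196 @ $18.90 = $13,475.60
Check: goods available $18,856.65 = COGS $5,381.05 + ending $13,475.60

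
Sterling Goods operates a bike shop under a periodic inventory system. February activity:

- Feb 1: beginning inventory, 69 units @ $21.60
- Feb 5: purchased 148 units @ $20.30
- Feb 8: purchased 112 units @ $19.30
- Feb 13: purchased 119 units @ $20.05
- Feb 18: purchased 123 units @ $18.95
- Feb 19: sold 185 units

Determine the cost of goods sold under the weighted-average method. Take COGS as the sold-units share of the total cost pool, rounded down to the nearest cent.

Feb 19, sell 185: 185/571 × $11,373.20 → $3,684.83
Ending inventory (cost pool remaining) = $7,688.37

COGS = $3,684.83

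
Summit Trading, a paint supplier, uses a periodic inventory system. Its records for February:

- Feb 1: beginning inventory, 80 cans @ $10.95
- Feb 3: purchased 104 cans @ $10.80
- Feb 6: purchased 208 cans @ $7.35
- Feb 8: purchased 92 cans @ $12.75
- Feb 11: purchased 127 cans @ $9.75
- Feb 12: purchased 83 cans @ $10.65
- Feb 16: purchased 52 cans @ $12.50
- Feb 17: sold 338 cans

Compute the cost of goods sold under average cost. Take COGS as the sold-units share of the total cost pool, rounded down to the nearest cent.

COGS = $3,385.98

Feb 17, sell 338: 338/746 × $7,473.20 → $3,385.98
Ending inventory (cost pool remaining) = $4,087.22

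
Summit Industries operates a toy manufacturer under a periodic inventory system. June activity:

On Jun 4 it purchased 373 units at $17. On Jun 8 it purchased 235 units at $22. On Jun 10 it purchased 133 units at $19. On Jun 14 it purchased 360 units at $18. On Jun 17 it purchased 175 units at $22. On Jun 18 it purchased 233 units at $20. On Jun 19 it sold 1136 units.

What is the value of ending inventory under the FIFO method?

Jun 19, 1136 sold [FIFO — oldest first]: 373 @ $17 + 235 @ $22 + 133 @ $19 + 360 @ $18 + 35 @ $22 = $21,288
Ending inventory: 140 @ $22 + 233 @ $20 = $7,740
Check: goods available $29,028 = COGS $21,288 + ending $7,740

Ending inventory = $7,740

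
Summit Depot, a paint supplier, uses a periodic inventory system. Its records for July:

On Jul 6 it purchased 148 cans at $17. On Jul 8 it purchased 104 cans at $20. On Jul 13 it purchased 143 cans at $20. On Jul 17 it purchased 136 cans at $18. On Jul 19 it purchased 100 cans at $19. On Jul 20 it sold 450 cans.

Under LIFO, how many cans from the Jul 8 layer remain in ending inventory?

33

Jul 20, 450 sold [LIFO — newest first]: 100 @ $19 + 136 @ $18 + 143 @ $20 + 71 @ $20 = $8,628
Ending inventory: 148 @ $17 + 33 @ $20 = $3,176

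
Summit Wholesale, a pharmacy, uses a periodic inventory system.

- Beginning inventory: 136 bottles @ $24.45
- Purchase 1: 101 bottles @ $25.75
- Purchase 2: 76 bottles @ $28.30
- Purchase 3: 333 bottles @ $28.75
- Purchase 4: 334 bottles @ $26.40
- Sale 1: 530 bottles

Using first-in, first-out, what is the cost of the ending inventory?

Ending inventory = $12,152.60

Sale 1 (530) [FIFO — oldest first]: 136 @ $24.45 + 101 @ $25.75 + 76 @ $28.30 + 217 @ $28.75 = $14,315.50
Ending inventory: 116 @ $28.75 + 334 @ $26.40 = $12,152.60
Check: goods available $26,468.10 = COGS $14,315.50 + ending $12,152.60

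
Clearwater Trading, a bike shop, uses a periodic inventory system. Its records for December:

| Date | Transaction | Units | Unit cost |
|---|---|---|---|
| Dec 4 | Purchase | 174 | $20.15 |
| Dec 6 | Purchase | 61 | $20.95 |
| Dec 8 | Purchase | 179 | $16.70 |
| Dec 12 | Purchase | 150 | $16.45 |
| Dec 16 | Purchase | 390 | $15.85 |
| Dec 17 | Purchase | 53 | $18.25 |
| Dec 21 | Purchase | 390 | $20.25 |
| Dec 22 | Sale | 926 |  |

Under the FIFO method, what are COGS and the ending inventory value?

Dec 22, 926 sold [FIFO — oldest first]: 174 @ $20.15 + 61 @ $20.95 + 179 @ $16.70 + 150 @ $16.45 + 362 @ $15.85 = $15,978.55
Ending inventory: 28 @ $15.85 + 53 @ $18.25 + 390 @ $20.25 = $9,308.55
Check: goods available $25,287.10 = COGS $15,978.55 + ending $9,308.55

COGS = $15,978.55; ending inventory = $9,308.55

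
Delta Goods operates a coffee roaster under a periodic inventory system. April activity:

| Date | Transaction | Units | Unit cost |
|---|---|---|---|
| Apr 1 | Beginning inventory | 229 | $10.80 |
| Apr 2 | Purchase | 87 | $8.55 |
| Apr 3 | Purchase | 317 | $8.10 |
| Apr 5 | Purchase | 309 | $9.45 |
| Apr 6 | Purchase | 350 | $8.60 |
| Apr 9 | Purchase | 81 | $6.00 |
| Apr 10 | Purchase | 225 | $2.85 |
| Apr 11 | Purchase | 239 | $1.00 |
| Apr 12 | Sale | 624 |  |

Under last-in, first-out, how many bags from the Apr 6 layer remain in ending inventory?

271

Apr 12, 624 sold [LIFO — newest first]: 239 @ $1.00 + 225 @ $2.85 + 81 @ $6.00 + 79 @ $8.60 = $2,045.65
Ending inventory: 229 @ $10.80 + 87 @ $8.55 + 317 @ $8.10 + 309 @ $9.45 + 271 @ $8.60 = $11,035.40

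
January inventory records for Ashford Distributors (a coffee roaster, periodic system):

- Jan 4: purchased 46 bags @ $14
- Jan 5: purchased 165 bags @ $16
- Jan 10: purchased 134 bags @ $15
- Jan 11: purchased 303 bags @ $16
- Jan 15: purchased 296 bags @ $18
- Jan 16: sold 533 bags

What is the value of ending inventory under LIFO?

Jan 16, 533 sold [LIFO — newest first]: 296 @ $18 + 237 @ $16 = $9,120
Ending inventory: 46 @ $14 + 165 @ $16 + 134 @ $15 + 66 @ $16 = $6,350

Ending inventory = $6,350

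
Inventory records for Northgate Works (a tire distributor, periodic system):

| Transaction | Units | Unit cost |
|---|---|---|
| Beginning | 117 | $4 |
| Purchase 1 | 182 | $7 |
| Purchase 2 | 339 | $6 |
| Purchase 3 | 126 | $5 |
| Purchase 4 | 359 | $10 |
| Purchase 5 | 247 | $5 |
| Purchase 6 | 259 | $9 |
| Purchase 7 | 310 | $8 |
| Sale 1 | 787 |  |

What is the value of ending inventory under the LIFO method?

Sale 1 (787) [LIFO — newest first]: 310 @ $8 + 259 @ $9 + 218 @ $5 = $5,901
Ending inventory: 117 @ $4 + 182 @ $7 + 339 @ $6 + 126 @ $5 + 359 @ $10 + 29 @ $5 = $8,141

Ending inventory = $8,141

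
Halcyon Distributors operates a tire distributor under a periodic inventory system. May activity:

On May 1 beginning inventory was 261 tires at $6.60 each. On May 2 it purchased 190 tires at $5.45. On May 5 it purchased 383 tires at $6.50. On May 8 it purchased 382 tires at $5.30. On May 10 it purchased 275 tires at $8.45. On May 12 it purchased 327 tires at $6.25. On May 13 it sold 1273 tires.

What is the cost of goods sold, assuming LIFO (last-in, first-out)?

COGS = $8,270.60

May 13, 1273 sold [LIFO — newest first]: 327 @ $6.25 + 275 @ $8.45 + 382 @ $5.30 + 289 @ $6.50 = $8,270.60
Ending inventory: 261 @ $6.60 + 190 @ $5.45 + 94 @ $6.50 = $3,369.10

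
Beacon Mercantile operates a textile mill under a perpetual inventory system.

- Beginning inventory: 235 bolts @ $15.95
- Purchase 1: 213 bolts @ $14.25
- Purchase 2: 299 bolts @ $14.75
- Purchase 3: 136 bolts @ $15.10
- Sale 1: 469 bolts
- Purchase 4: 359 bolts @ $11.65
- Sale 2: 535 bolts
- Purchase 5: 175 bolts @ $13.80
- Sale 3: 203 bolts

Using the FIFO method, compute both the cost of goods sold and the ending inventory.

COGS = $17,021.95; ending inventory = $2,822.75

Sale 1 (469) [FIFO — oldest first]: 235 @ $15.95 + 213 @ $14.25 + 21 @ $14.75 = $7,093.25
Sale 2 (535) [FIFO — oldest first]: 278 @ $14.75 + 136 @ $15.10 + 121 @ $11.65 = $7,563.75
Sale 3 (203) [FIFO — oldest first]: 203 @ $11.65 = $2,364.95
Total COGS = $7,093.25 + $7,563.75 + $2,364.95 = $17,021.95
Ending inventory: 35 @ $11.65 + 175 @ $13.80 = $2,822.75
Check: goods available $19,844.70 = COGS $17,021.95 + ending $2,822.75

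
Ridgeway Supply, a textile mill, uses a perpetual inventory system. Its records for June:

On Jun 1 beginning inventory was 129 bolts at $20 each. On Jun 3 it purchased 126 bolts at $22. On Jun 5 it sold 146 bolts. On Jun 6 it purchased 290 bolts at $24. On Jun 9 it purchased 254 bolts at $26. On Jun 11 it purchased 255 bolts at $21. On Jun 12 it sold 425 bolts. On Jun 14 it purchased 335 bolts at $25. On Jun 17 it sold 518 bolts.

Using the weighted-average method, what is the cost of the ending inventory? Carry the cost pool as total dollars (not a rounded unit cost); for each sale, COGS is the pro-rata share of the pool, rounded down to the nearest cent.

After Jun 1: 129 on hand, pool $2,580.00 (≈ $20.0000 each)
After Jun 3: 255 on hand, pool $5,352.00 (≈ $20.9882 each)
Jun 5, sell 146: 146/255 × $5,352.00 → $3,064.28
After Jun 6: 399 on hand, pool $9,247.72 (≈ $23.1772 each)
After Jun 9: 653 on hand, pool $15,851.72 (≈ $24.2752 each)
After Jun 11: 908 on hand, pool $21,206.72 (≈ $23.3554 each)
Jun 12, sell 425: 425/908 × $21,206.72 → $9,926.05
After Jun 14: 818 on hand, pool $19,655.67 (≈ $24.0289 each)
Jun 17, sell 518: 518/818 × $19,655.67 → $12,446.98
Total COGS = $3,064.28 + $9,926.05 + $12,446.98 = $25,437.31
Ending inventory (cost pool remaining) = $7,208.69
Check: goods available $32,646.00 = COGS $25,437.31 + ending $7,208.69

Ending inventory = $7,208.69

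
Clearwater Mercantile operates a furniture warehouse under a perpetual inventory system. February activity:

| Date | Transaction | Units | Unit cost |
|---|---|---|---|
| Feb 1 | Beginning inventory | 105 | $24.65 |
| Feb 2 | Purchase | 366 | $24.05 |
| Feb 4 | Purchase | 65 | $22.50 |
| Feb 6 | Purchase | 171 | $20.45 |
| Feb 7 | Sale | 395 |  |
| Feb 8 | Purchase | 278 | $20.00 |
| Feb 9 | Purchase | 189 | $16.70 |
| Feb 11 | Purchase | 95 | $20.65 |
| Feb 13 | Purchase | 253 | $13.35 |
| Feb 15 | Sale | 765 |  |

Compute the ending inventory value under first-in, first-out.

Feb 7, 395 sold [FIFO — oldest first]: 105 @ $24.65 + 290 @ $24.05 = $9,562.75
Feb 15, 765 sold [FIFO — oldest first]: 76 @ $24.05 + 65 @ $22.50 + 171 @ $20.45 + 278 @ $20.00 + 175 @ $16.70 = $15,269.75
Total COGS = $9,562.75 + $15,269.75 = $24,832.50
Ending inventory: 14 @ $16.70 + 95 @ $20.65 + 253 @ $13.35 = $5,573.10

Ending inventory = $5,573.10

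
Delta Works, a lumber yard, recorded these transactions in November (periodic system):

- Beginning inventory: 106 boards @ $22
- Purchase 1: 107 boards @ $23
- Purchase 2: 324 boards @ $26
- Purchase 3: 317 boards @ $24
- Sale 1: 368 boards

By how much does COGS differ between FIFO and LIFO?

$111

FIFO COGS: 106 @ $22 + 107 @ $23 + 155 @ $26 = $8,823
LIFO COGS: 317 @ $24 + 51 @ $26 = $8,934
Difference = |$8,823 − $8,934| = $111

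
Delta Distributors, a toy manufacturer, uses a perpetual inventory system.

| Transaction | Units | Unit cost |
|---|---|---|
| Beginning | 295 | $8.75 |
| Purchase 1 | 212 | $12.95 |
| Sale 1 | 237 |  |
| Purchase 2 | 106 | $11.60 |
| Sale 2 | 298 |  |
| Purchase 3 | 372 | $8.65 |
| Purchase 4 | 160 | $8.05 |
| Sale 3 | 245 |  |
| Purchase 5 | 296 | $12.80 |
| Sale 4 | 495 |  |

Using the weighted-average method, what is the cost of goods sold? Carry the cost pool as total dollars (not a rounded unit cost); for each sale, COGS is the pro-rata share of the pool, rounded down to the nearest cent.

After Beginning: 295 on hand, pool $2,581.25 (≈ $8.7500 each)
After Purchase 1: 507 on hand, pool $5,326.65 (≈ $10.5062 each)
Sale 1, sell 237: 237/507 × $5,326.65 → $2,489.97
After Purchase 2: 376 on hand, pool $4,066.28 (≈ $10.8146 each)
Sale 2, sell 298: 298/376 × $4,066.28 → $3,222.74
After Purchase 3: 450 on hand, pool $4,061.34 (≈ $9.0252 each)
After Purchase 4: 610 on hand, pool $5,349.34 (≈ $8.7694 each)
Sale 3, sell 245: 245/610 × $5,349.34 → $2,148.50
After Purchase 5: 661 on hand, pool $6,989.64 (≈ $10.5743 each)
Sale 4, sell 495: 495/661 × $6,989.64 → $5,234.29
Total COGS = $2,489.97 + $3,222.74 + $2,148.50 + $5,234.29 = $13,095.50
Ending inventory (cost pool remaining) = $1,755.35
Check: goods available $14,850.85 = COGS $13,095.50 + ending $1,755.35

COGS = $13,095.50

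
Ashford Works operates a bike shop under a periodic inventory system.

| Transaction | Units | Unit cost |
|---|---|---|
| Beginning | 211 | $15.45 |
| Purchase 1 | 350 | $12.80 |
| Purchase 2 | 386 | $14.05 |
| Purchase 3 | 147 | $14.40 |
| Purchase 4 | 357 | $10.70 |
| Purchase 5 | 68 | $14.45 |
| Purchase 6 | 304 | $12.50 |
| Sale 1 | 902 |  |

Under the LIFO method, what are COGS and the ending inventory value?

COGS = $11,084.60; ending inventory = $12,797.95

Sale 1 (902) [LIFO — newest first]: 304 @ $12.50 + 68 @ $14.45 + 357 @ $10.70 + 147 @ $14.40 + 26 @ $14.05 = $11,084.60
Ending inventory: 211 @ $15.45 + 350 @ $12.80 + 360 @ $14.05 = $12,797.95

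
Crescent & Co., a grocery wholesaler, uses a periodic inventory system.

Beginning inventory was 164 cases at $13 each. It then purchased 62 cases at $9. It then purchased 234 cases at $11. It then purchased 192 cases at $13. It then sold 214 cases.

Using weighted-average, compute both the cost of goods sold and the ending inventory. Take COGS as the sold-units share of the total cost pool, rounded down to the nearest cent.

COGS = $2,546.99; ending inventory = $5,213.01

Sale 1, sell 214: 214/652 × $7,760.00 → $2,546.99
Ending inventory (cost pool remaining) = $5,213.01
Check: goods available $7,760.00 = COGS $2,546.99 + ending $5,213.01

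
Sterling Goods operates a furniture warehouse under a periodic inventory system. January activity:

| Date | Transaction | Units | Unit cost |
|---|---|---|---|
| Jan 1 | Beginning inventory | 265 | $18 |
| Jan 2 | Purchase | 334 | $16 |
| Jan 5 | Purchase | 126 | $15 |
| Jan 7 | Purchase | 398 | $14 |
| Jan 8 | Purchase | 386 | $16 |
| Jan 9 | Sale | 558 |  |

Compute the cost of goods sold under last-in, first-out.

Jan 9, 558 sold [LIFO — newest first]: 386 @ $16 + 172 @ $14 = $8,584
Ending inventory: 265 @ $18 + 334 @ $16 + 126 @ $15 + 226 @ $14 = $15,168

COGS = $8,584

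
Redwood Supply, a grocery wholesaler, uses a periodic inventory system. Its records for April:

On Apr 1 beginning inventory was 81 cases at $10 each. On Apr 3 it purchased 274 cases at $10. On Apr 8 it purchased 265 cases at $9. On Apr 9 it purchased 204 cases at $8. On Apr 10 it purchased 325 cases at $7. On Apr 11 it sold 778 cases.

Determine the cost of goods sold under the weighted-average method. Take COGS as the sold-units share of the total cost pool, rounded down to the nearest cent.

COGS = $6,664.12

Apr 11, sell 778: 778/1149 × $9,842.00 → $6,664.12
Ending inventory (cost pool remaining) = $3,177.88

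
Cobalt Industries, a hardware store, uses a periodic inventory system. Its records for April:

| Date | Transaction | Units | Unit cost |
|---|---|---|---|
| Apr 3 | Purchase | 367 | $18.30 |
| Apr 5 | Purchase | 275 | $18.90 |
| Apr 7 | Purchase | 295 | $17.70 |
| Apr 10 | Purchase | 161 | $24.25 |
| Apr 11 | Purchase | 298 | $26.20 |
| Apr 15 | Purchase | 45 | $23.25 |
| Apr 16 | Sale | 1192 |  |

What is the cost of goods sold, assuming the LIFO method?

COGS = $25,336.50

Apr 16, 1192 sold [LIFO — newest first]: 45 @ $23.25 + 298 @ $26.20 + 161 @ $24.25 + 295 @ $17.70 + 275 @ $18.90 + 118 @ $18.30 = $25,336.50
Ending inventory: 249 @ $18.30 = $4,556.70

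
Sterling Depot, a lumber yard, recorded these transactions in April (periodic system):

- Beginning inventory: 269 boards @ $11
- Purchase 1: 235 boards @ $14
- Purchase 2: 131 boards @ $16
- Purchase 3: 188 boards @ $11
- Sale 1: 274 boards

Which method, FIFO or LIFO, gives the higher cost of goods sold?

FIFO COGS: 269 @ $11 + 5 @ $14 = $3,029
LIFO COGS: 188 @ $11 + 86 @ $16 = $3,444

LIFO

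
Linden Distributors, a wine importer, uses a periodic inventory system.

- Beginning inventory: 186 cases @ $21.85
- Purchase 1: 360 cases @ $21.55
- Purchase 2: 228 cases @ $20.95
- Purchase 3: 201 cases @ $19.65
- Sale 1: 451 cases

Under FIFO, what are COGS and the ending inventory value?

Sale 1 (451) [FIFO — oldest first]: 186 @ $21.85 + 265 @ $21.55 = $9,774.85
Ending inventory: 95 @ $21.55 + 228 @ $20.95 + 201 @ $19.65 = $10,773.50

COGS = $9,774.85; ending inventory = $10,773.50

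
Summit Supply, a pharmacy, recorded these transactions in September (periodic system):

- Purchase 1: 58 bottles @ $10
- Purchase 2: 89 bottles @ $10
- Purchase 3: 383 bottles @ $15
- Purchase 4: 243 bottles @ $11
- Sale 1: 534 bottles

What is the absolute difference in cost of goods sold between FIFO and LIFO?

FIFO COGS: 58 @ $10 + 89 @ $10 + 383 @ $15 + 4 @ $11 = $7,259
LIFO COGS: 243 @ $11 + 291 @ $15 = $7,038
Difference = |$7,259 − $7,038| = $221

$221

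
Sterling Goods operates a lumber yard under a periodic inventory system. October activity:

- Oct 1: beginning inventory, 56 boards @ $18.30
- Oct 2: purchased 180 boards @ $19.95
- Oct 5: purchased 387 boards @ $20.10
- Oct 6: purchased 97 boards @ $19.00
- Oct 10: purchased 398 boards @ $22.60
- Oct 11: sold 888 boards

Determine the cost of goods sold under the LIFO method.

Oct 11, 888 sold [LIFO — newest first]: 398 @ $22.60 + 97 @ $19.00 + 387 @ $20.10 + 6 @ $19.95 = $18,736.20
Ending inventory: 56 @ $18.30 + 174 @ $19.95 = $4,496.10

COGS = $18,736.20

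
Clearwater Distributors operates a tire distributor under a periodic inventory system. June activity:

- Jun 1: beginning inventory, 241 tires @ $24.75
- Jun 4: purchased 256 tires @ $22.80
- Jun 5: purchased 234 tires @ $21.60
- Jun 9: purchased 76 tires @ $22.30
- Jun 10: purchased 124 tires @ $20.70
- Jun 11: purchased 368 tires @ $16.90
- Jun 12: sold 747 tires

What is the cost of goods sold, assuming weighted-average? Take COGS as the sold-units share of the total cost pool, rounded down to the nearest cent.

COGS = $15,720.20

Jun 12, sell 747: 747/1299 × $27,336.75 → $15,720.20
Ending inventory (cost pool remaining) = $11,616.55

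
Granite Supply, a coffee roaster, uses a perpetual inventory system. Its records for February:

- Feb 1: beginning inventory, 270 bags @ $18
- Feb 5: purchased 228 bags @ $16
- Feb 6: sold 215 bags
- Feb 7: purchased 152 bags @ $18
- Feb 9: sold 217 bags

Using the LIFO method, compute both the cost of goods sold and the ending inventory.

COGS = $7,320; ending inventory = $3,924

Feb 6, 215 sold [LIFO — newest first]: 215 @ $16 = $3,440
Feb 9, 217 sold [LIFO — newest first]: 152 @ $18 + 13 @ $16 + 52 @ $18 = $3,880
Total COGS = $3,440 + $3,880 = $7,320
Ending inventory: 218 @ $18 = $3,924
Check: goods available $11,244 = COGS $7,320 + ending $3,924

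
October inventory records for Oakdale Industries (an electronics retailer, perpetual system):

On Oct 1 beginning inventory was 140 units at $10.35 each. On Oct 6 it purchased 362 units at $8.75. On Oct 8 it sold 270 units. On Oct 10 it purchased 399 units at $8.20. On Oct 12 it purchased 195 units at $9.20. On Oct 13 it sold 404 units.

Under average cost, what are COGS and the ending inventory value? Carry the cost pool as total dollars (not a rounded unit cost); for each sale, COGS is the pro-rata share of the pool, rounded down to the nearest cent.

COGS = $6,004.19; ending inventory = $3,678.11

After Oct 1: 140 on hand, pool $1,449.00 (≈ $10.3500 each)
After Oct 6: 502 on hand, pool $4,616.50 (≈ $9.1962 each)
Oct 8, sell 270: 270/502 × $4,616.50 → $2,482.97
After Oct 10: 631 on hand, pool $5,405.33 (≈ $8.5663 each)
After Oct 12: 826 on hand, pool $7,199.33 (≈ $8.7159 each)
Oct 13, sell 404: 404/826 × $7,199.33 → $3,521.22
Total COGS = $2,482.97 + $3,521.22 = $6,004.19
Ending inventory (cost pool remaining) = $3,678.11
Check: goods available $9,682.30 = COGS $6,004.19 + ending $3,678.11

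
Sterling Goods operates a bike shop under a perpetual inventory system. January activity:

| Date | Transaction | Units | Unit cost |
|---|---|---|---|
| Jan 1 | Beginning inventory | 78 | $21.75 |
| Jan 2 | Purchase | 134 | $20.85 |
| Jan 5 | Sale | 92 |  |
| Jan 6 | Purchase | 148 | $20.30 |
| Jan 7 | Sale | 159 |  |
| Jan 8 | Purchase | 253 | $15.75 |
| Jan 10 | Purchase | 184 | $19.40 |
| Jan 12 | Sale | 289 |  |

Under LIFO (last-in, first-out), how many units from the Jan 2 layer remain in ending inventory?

Jan 5, 92 sold [LIFO — newest first]: 92 @ $20.85 = $1,918.20
Jan 7, 159 sold [LIFO — newest first]: 148 @ $20.30 + 11 @ $20.85 = $3,233.75
Jan 12, 289 sold [LIFO — newest first]: 184 @ $19.40 + 105 @ $15.75 = $5,223.35
Total COGS = $1,918.20 + $3,233.75 + $5,223.35 = $10,375.30
Ending inventory: 78 @ $21.75 + 31 @ $20.85 + 148 @ $15.75 = $4,673.85
Check: goods available $15,049.15 = COGS $10,375.30 + ending $4,673.85

31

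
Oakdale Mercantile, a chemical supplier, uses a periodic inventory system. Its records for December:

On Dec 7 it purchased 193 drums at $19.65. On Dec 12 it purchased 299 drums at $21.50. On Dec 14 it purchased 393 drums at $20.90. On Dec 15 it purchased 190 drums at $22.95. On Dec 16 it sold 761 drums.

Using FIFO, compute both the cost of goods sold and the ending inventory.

COGS = $15,843.05; ending inventory = $6,952.10

Dec 16, 761 sold [FIFO — oldest first]: 193 @ $19.65 + 299 @ $21.50 + 269 @ $20.90 = $15,843.05
Ending inventory: 124 @ $20.90 + 190 @ $22.95 = $6,952.10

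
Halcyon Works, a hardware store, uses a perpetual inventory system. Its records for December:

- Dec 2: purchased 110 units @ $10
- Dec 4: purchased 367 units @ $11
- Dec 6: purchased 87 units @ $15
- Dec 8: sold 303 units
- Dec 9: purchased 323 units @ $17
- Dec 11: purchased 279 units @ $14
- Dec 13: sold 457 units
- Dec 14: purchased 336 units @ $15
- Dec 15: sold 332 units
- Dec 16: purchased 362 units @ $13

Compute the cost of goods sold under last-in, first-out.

COGS = $15,593

Dec 8, 303 sold [LIFO — newest first]: 87 @ $15 + 216 @ $11 = $3,681
Dec 13, 457 sold [LIFO — newest first]: 279 @ $14 + 178 @ $17 = $6,932
Dec 15, 332 sold [LIFO — newest first]: 332 @ $15 = $4,980
Total COGS = $3,681 + $6,932 + $4,980 = $15,593
Ending inventory: 110 @ $10 + 151 @ $11 + 145 @ $17 + 4 @ $15 + 362 @ $13 = $9,992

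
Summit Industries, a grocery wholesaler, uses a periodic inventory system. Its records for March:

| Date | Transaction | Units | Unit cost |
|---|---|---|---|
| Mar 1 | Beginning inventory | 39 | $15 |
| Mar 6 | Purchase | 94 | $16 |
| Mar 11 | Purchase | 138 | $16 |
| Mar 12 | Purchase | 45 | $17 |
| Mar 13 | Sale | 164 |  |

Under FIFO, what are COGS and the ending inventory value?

Mar 13, 164 sold [FIFO — oldest first]: 39 @ $15 + 94 @ $16 + 31 @ $16 = $2,585
Ending inventory: 107 @ $16 + 45 @ $17 = $2,477

COGS = $2,585; ending inventory = $2,477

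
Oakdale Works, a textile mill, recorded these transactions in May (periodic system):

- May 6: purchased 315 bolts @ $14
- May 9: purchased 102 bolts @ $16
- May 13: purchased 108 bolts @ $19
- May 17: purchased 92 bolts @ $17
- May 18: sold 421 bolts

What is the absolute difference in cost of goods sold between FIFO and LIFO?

FIFO COGS: 315 @ $14 + 102 @ $16 + 4 @ $19 = $6,118
LIFO COGS: 92 @ $17 + 108 @ $19 + 102 @ $16 + 119 @ $14 = $6,914
Difference = |$6,118 − $6,914| = $796

$796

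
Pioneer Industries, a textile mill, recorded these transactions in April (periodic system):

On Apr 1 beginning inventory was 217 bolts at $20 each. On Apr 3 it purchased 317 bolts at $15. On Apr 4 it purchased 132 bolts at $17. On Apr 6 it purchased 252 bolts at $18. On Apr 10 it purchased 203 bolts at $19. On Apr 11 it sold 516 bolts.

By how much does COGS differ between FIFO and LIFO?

$605

FIFO COGS: 217 @ $20 + 299 @ $15 = $8,825
LIFO COGS: 203 @ $19 + 252 @ $18 + 61 @ $17 = $9,430
Difference = |$8,825 − $9,430| = $605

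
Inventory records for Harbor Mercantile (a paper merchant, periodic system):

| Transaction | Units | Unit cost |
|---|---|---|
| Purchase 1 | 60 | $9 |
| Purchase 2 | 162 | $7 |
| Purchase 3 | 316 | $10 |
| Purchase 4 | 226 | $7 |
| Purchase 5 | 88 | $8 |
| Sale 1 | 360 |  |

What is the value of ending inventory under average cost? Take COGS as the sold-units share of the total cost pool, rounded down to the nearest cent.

Sale 1, sell 360: 360/852 × $7,120.00 → $3,008.45
Ending inventory (cost pool remaining) = $4,111.55

Ending inventory = $4,111.55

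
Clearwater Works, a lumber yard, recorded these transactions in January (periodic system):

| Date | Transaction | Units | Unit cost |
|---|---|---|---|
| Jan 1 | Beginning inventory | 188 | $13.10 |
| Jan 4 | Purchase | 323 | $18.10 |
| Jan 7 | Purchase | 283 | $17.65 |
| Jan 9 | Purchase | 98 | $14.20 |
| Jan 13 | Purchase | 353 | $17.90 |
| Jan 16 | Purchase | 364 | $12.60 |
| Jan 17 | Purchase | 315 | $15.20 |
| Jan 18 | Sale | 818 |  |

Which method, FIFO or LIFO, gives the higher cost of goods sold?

FIFO

FIFO COGS: 188 @ $13.10 + 323 @ $18.10 + 283 @ $17.65 + 24 @ $14.20 = $13,644.85
LIFO COGS: 315 @ $15.20 + 364 @ $12.60 + 139 @ $17.90 = $11,862.50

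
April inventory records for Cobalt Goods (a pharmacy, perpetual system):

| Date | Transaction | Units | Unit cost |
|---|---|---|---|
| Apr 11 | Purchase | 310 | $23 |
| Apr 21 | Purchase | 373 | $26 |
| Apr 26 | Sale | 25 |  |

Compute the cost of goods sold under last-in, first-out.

Apr 26, 25 sold [LIFO — newest first]: 25 @ $26 = $650
Ending inventory: 310 @ $23 + 348 @ $26 = $16,178

COGS = $650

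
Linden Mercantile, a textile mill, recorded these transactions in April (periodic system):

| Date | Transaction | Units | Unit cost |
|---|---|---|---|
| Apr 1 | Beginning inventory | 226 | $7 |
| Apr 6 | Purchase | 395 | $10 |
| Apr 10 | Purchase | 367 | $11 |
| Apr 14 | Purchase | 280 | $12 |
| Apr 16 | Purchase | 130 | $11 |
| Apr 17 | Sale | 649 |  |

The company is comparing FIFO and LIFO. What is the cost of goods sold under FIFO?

FIFO COGS: 226 @ $7 + 395 @ $10 + 28 @ $11 = $5,840
LIFO COGS: 130 @ $11 + 280 @ $12 + 239 @ $11 = $7,419

COGS = $5,840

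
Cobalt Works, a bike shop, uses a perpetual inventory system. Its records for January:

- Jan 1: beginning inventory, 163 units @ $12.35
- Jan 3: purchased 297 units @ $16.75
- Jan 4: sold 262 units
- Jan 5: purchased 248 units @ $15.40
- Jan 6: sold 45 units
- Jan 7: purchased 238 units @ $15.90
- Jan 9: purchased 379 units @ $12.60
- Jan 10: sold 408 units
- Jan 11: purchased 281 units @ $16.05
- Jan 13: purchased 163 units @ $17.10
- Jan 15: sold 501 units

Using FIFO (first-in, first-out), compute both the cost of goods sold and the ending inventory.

COGS = $17,993.20; ending inventory = $8,670.75

Jan 4, 262 sold [FIFO — oldest first]: 163 @ $12.35 + 99 @ $16.75 = $3,671.30
Jan 6, 45 sold [FIFO — oldest first]: 45 @ $16.75 = $753.75
Jan 10, 408 sold [FIFO — oldest first]: 153 @ $16.75 + 248 @ $15.40 + 7 @ $15.90 = $6,493.25
Jan 15, 501 sold [FIFO — oldest first]: 231 @ $15.90 + 270 @ $12.60 = $7,074.90
Total COGS = $3,671.30 + $753.75 + $6,493.25 + $7,074.90 = $17,993.20
Ending inventory: 109 @ $12.60 + 281 @ $16.05 + 163 @ $17.10 = $8,670.75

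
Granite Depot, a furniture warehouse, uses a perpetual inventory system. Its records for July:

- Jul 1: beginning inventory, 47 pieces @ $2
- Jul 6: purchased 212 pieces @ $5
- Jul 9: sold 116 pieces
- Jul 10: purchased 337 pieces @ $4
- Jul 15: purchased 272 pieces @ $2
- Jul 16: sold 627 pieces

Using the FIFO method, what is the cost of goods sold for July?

Jul 9, 116 sold [FIFO — oldest first]: 47 @ $2 + 69 @ $5 = $439
Jul 16, 627 sold [FIFO — oldest first]: 143 @ $5 + 337 @ $4 + 147 @ $2 = $2,357
Total COGS = $439 + $2,357 = $2,796
Ending inventory: 125 @ $2 = $250
Check: goods available $3,046 = COGS $2,796 + ending $250

COGS = $2,796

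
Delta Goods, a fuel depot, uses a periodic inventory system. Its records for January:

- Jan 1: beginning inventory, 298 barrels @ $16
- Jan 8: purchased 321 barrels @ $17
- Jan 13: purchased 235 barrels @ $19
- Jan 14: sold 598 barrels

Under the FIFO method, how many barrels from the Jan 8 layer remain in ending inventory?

Jan 14, 598 sold [FIFO — oldest first]: 298 @ $16 + 300 @ $17 = $9,868
Ending inventory: 21 @ $17 + 235 @ $19 = $4,822

21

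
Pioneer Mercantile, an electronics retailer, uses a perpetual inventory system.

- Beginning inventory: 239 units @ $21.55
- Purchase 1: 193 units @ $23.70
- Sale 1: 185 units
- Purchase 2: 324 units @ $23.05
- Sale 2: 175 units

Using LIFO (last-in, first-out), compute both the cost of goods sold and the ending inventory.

Sale 1 (185) [LIFO — newest first]: 185 @ $23.70 = $4,384.50
Sale 2 (175) [LIFO — newest first]: 175 @ $23.05 = $4,033.75
Total COGS = $4,384.50 + $4,033.75 = $8,418.25
Ending inventory: 239 @ $21.55 + 8 @ $23.70 + 149 @ $23.05 = $8,774.50
Check: goods available $17,192.75 = COGS $8,418.25 + ending $8,774.50

COGS = $8,418.25; ending inventory = $8,774.50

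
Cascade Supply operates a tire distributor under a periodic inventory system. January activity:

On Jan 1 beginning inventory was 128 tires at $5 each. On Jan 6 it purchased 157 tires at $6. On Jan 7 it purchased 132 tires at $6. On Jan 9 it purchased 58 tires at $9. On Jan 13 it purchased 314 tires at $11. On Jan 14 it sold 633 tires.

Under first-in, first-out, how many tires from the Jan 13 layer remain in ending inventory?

156

Jan 14, 633 sold [FIFO — oldest first]: 128 @ $5 + 157 @ $6 + 132 @ $6 + 58 @ $9 + 158 @ $11 = $4,634
Ending inventory: 156 @ $11 = $1,716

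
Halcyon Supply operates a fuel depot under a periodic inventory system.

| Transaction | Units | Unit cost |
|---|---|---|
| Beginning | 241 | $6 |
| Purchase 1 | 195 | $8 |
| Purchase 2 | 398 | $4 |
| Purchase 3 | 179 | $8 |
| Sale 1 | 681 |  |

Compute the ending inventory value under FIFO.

Sale 1 (681) [FIFO — oldest first]: 241 @ $6 + 195 @ $8 + 245 @ $4 = $3,986
Ending inventory: 153 @ $4 + 179 @ $8 = $2,044

Ending inventory = $2,044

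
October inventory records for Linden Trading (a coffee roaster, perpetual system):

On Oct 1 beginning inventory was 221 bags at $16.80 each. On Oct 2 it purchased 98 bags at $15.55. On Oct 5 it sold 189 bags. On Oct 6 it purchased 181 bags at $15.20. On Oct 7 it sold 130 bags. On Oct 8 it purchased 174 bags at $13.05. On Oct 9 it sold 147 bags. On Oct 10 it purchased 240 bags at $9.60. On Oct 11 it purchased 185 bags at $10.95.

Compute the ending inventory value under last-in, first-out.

Ending inventory = $7,641.30

Oct 5, 189 sold [LIFO — newest first]: 98 @ $15.55 + 91 @ $16.80 = $3,052.70
Oct 7, 130 sold [LIFO — newest first]: 130 @ $15.20 = $1,976.00
Oct 9, 147 sold [LIFO — newest first]: 147 @ $13.05 = $1,918.35
Total COGS = $3,052.70 + $1,976.00 + $1,918.35 = $6,947.05
Ending inventory: 130 @ $16.80 + 51 @ $15.20 + 27 @ $13.05 + 240 @ $9.60 + 185 @ $10.95 = $7,641.30
Check: goods available $14,588.35 = COGS $6,947.05 + ending $7,641.30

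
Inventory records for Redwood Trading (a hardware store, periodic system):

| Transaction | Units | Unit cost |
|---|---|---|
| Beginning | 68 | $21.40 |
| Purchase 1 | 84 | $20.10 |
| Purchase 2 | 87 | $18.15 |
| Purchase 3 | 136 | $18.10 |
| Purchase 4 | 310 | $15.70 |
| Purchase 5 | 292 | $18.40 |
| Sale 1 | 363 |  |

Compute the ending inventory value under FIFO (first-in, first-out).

Ending inventory = $10,457.00

Sale 1 (363) [FIFO — oldest first]: 68 @ $21.40 + 84 @ $20.10 + 87 @ $18.15 + 124 @ $18.10 = $6,967.05
Ending inventory: 12 @ $18.10 + 310 @ $15.70 + 292 @ $18.40 = $10,457.00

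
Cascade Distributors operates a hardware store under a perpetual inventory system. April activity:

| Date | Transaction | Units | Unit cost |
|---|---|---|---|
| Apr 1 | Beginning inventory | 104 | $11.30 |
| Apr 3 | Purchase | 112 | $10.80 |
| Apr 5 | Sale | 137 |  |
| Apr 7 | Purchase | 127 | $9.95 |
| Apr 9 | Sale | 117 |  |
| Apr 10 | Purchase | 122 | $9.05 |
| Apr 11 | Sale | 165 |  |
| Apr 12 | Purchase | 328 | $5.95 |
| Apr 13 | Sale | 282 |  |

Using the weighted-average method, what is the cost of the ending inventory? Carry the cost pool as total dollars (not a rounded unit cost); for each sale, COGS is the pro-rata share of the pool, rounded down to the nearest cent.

Ending inventory = $588.78

After Apr 1: 104 on hand, pool $1,175.20 (≈ $11.3000 each)
After Apr 3: 216 on hand, pool $2,384.80 (≈ $11.0407 each)
Apr 5, sell 137: 137/216 × $2,384.80 → $1,512.58
After Apr 7: 206 on hand, pool $2,135.87 (≈ $10.3683 each)
Apr 9, sell 117: 117/206 × $2,135.87 → $1,213.09
After Apr 10: 211 on hand, pool $2,026.88 (≈ $9.6061 each)
Apr 11, sell 165: 165/211 × $2,026.88 → $1,585.00
After Apr 12: 374 on hand, pool $2,393.48 (≈ $6.3997 each)
Apr 13, sell 282: 282/374 × $2,393.48 → $1,804.70
Total COGS = $1,512.58 + $1,213.09 + $1,585.00 + $1,804.70 = $6,115.37
Ending inventory (cost pool remaining) = $588.78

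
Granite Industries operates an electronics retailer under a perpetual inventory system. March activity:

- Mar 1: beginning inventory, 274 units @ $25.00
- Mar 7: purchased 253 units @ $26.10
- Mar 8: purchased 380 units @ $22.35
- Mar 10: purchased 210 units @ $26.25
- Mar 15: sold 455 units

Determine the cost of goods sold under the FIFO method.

COGS = $11,574.10

Mar 15, 455 sold [FIFO — oldest first]: 274 @ $25.00 + 181 @ $26.10 = $11,574.10
Ending inventory: 72 @ $26.10 + 380 @ $22.35 + 210 @ $26.25 = $15,884.70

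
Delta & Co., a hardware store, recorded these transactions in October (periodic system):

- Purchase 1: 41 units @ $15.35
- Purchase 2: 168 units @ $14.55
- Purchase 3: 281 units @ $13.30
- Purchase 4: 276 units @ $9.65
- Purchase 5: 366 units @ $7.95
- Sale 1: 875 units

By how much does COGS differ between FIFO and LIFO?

FIFO COGS: 41 @ $15.35 + 168 @ $14.55 + 281 @ $13.30 + 276 @ $9.65 + 109 @ $7.95 = $10,341.00
LIFO COGS: 366 @ $7.95 + 276 @ $9.65 + 233 @ $13.30 = $8,672.00
Difference = |$10,341.00 − $8,672.00| = $1,669.00

$1,669.00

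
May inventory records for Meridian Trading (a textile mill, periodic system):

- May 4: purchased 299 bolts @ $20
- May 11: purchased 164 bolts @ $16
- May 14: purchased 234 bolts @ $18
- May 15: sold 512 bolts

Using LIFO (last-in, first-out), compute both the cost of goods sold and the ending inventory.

May 15, 512 sold [LIFO — newest first]: 234 @ $18 + 164 @ $16 + 114 @ $20 = $9,116
Ending inventory: 185 @ $20 = $3,700
Check: goods available $12,816 = COGS $9,116 + ending $3,700

COGS = $9,116; ending inventory = $3,700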